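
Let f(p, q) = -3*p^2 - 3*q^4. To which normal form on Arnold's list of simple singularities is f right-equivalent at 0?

The Hessian of f at 0 has rank 1. Corank 1: A-series; mu = 3 gives A_3.

A_3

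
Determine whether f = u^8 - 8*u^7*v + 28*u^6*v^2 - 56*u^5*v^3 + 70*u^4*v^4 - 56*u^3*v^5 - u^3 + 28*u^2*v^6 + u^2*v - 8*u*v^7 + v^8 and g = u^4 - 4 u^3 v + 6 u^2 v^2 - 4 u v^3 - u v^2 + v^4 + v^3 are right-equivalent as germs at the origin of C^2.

The Hessian of f at 0 has rank 0. Corank 2; j^3 = -u^2*(u - v) has shape L^2 M (L != M), so D-series; mu = 9 gives D_9. The Hessian of g at 0 has rank 0. Corank 2; j^3 = -v^2*(u - v) has shape L^2 M (L != M), so D-series; mu = 5 gives D_5. f is D_9 but g is D_5, hence not right-equivalent.

No.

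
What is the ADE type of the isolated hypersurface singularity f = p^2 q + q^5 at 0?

D_{6}

The Hessian of f at 0 has rank 0. Corank 2; j^3 = p^2*q has shape L^2 M (L != M), so D-series; mu = 6 gives D_6.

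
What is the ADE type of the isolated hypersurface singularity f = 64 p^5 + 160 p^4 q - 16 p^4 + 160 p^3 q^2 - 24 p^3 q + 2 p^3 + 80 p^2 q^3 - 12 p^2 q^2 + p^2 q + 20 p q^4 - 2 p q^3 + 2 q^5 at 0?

The Hessian of f at 0 is [[0, 0], [0, 0]] with rank 0, so corank 2. A Groebner basis of the Jacobian ideal J(f) in C{p,q} is {p^3, p^2*q, p^2/4 + p*q^2, -7*p^2/2 - p*q + q^3}; counting standard monomials gives mu = 6. Corank 2; j^3 = p^2*(2*p + q) has shape L^2 M (L != M), so D-series; mu = 6 gives D_6.

D6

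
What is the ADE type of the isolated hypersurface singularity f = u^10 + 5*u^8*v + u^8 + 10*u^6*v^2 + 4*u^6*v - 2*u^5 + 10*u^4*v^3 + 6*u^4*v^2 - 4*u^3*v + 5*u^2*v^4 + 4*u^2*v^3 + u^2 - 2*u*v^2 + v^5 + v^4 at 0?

A_4

The Hessian of f at 0 has rank 1. Corank 1: A-series; mu = 4 gives A_4.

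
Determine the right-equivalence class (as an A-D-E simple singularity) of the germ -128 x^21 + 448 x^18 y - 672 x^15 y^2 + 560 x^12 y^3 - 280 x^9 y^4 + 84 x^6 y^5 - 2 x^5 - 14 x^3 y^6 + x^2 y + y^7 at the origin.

The Hessian of f at 0 has rank 0. Corank 2; j^3 = x^2*y has shape L^2 M (L != M), so D-series; mu = 8 gives D_8.

D_8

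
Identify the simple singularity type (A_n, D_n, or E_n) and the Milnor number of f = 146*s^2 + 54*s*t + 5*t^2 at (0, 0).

Type A_1, Milnor number mu = 1.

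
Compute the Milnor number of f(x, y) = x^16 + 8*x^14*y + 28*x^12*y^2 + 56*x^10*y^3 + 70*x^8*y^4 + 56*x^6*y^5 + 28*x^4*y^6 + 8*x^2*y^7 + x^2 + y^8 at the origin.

The Hessian of f at 0 is [[2, 0], [0, 0]] with rank 1, so corank 1. A Groebner basis of the Jacobian ideal J(f) in C{x,y} is {y^7, x}; counting standard monomials gives mu = 7. Corank 1: A-series; mu = 7 gives A_7.

7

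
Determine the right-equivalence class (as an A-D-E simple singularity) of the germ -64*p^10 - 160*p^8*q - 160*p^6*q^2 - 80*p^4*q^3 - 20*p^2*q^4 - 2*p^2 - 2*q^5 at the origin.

A4

The Hessian of f at 0 is [[-4, 0], [0, 0]] with rank 1, so corank 1. A Groebner basis of the Jacobian ideal J(f) in C{p,q} is {q^4, p}; counting standard monomials gives mu = 4. Corank 1: A-series; mu = 4 gives A_4.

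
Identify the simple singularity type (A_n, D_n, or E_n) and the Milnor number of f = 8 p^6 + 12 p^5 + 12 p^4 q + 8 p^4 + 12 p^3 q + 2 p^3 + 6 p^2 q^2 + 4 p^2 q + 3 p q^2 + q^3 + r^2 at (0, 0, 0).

The Hessian of f at 0 has rank 1. Corank 2; j^3 = (p + q)*(2*p^2 + 2*p*q + q^2) splits into three distinct lines over C (the quadratic factor has nonzero discriminant), so D_4.

Type D_4, Milnor number mu = 4.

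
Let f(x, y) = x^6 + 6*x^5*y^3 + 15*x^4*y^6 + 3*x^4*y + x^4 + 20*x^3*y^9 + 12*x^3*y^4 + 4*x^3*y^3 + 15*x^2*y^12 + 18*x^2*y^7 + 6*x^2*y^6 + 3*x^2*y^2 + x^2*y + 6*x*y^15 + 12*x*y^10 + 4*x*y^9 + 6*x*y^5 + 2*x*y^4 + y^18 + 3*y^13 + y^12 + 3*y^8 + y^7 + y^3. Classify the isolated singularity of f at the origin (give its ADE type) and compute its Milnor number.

Type D_{4}, Milnor number mu = 4.

The Hessian of f at 0 is [[0, 0], [0, 0]] with rank 0, so corank 2. A Groebner basis of the Jacobian ideal J(f) in C{x,y} is {y^3, x^2 + 3*y^2, x*y}; counting standard monomials gives mu = 4. Corank 2; j^3 = y*(x^2 + y^2) splits into three distinct lines over C (the quadratic factor has nonzero discriminant), so D_4.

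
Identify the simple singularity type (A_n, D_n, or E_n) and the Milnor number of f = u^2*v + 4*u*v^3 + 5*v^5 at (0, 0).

The Hessian of f at 0 is [[0, 0], [0, 0]] with rank 0, so corank 2. A Groebner basis of the Jacobian ideal J(f) in C{u,v} is {u^3, u^2*v, -2*u^2 + u*v^2, u*v/2 + v^3}; counting standard monomials gives mu = 6. Corank 2; j^3 = u^2*v has shape L^2 M (L != M), so D-series; mu = 6 gives D_6.

Type D6, Milnor number mu = 6.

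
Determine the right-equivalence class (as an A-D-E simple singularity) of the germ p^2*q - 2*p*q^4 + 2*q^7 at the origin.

D8

The Hessian of f at 0 has rank 0. Corank 2; j^3 = p^2*q has shape L^2 M (L != M), so D-series; mu = 8 gives D_8.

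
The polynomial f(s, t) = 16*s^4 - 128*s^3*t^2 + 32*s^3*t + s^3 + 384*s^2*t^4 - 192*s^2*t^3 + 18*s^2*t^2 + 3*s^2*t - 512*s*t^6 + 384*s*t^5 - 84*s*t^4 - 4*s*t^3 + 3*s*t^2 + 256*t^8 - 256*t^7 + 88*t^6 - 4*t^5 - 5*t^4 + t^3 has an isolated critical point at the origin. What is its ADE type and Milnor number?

Type E_6, Milnor number mu = 6.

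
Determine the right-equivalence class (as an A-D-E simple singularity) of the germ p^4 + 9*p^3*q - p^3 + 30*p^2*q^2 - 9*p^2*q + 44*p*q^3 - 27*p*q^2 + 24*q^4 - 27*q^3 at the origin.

The Hessian of f at 0 is [[0, 0], [0, 0]] with rank 0, so corank 2. A Groebner basis of the Jacobian ideal J(f) in C{p,q} is {3*p^2 + 18*p*q + q^4 + q^3 + 27*q^2, p^3 - 45*p^2 - 270*p*q + 12*q^3 - 405*q^2, p^2*q + 11*p^2 + 66*p*q - 16*q^3/3 + 99*q^2, -2*p^2 + p*q^2 - 12*p*q + 7*q^3/3 - 18*q^2}; counting standard monomials gives mu = 7. Corank 2; j^3 = -(p + 3*q)^3 is a perfect cube, so E-series; the 4-jet and mu = 7 give E_7.

E7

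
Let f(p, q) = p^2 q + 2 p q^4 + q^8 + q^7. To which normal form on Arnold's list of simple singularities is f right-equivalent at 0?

D_{9}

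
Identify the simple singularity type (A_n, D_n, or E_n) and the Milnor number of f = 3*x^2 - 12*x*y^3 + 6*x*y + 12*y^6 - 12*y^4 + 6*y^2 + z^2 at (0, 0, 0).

Type A_1, Milnor number mu = 1.

The Hessian of f at 0 is [[6, 6, 0], [6, 12, 0], [0, 0, 2]] with rank 3, so corank 0. A Groebner basis of the Jacobian ideal J(f) in C{x,y,z} is {x, y, z}; counting standard monomials gives mu = 1. Corank 0: nondegenerate Morse point, so A_1.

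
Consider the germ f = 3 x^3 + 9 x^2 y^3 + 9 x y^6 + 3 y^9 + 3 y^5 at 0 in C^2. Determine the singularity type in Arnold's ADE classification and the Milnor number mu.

The Hessian of f at 0 is [[0, 0], [0, 0]] with rank 0, so corank 2. A Groebner basis of the Jacobian ideal J(f) in C{x,y} is {x^2/2 + x*y^3, y^4, x^3, x^2*y}; counting standard monomials gives mu = 8. Corank 2; j^3 = 3*x^3 is a perfect cube, so E-series; the 5-jet and mu = 8 give E_8.

Type E_8, Milnor number mu = 8.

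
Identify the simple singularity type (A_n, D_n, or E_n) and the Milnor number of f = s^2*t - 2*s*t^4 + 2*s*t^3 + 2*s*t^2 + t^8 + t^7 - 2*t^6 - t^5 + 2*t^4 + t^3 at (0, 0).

The Hessian of f at 0 has rank 0. Corank 2; j^3 = t*(s + t)^2 has shape L^2 M (L != M), so D-series; mu = 9 gives D_9.

Type D9, Milnor number mu = 9.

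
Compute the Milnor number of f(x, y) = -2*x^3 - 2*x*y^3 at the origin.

The Hessian of f at 0 is [[0, 0], [0, 0]] with rank 0, so corank 2. A Groebner basis of the Jacobian ideal J(f) in C{x,y} is {x^3, x*y^2, 3*x^2 + y^3}; counting standard monomials gives mu = 7. Corank 2; j^3 = -2*x^3 is a perfect cube, so E-series; the 4-jet and mu = 7 give E_7.

7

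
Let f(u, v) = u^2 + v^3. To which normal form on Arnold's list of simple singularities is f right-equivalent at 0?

A2

The Hessian of f at 0 is [[2, 0], [0, 0]] with rank 1, so corank 1. A Groebner basis of the Jacobian ideal J(f) in C{u,v} is {v^2, u}; counting standard monomials gives mu = 2. Corank 1: A-series; mu = 2 gives A_2.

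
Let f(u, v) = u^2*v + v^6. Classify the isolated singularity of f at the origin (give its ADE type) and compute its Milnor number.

The Hessian of f at 0 is [[0, 0], [0, 0]] with rank 0, so corank 2. A Groebner basis of the Jacobian ideal J(f) in C{u,v} is {u^2/6 + v^5, u^3, u*v}; counting standard monomials gives mu = 7. Corank 2; j^3 = u^2*v has shape L^2 M (L != M), so D-series; mu = 7 gives D_7.

Type D_{7}, Milnor number mu = 7.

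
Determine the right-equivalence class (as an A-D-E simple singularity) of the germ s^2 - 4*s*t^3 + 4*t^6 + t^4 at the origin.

A_{3}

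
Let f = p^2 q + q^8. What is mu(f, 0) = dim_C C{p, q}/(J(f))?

9

The Hessian of f at 0 has rank 0. Corank 2; j^3 = p^2*q has shape L^2 M (L != M), so D-series; mu = 9 gives D_9.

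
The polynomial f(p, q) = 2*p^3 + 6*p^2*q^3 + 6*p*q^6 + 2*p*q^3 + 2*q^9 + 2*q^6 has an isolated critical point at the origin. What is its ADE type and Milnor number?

Type E_7, Milnor number mu = 7.

The Hessian of f at 0 has rank 0. Corank 2; j^3 = 2*p^3 is a perfect cube, so E-series; the 4-jet and mu = 7 give E_7.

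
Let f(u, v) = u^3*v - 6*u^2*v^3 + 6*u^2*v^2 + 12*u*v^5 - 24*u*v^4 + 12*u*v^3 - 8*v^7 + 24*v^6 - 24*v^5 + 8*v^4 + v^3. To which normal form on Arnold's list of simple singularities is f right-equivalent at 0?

E_7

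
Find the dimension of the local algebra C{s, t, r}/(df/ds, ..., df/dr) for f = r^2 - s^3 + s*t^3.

The Hessian of f at 0 has rank 1. Corank 2; j^3 = -s^3 is a perfect cube, so E-series; the 4-jet and mu = 7 give E_7.

7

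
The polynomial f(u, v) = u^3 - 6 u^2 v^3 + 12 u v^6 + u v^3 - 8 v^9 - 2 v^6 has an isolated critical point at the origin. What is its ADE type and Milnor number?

The Hessian of f at 0 has rank 0. Corank 2; j^3 = u^3 is a perfect cube, so E-series; the 4-jet and mu = 7 give E_7.

Type E7, Milnor number mu = 7.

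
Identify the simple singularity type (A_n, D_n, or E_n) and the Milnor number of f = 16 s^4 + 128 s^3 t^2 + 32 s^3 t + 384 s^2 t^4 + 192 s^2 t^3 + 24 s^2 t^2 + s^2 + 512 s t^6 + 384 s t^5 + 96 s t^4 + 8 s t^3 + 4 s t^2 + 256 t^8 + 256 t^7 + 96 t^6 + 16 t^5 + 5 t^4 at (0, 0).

The Hessian of f at 0 has rank 1. Corank 1: A-series; mu = 3 gives A_3.

Type A3, Milnor number mu = 3.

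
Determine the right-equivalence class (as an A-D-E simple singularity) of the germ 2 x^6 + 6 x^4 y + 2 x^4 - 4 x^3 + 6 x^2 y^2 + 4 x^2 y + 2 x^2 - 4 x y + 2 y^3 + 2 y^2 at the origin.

A2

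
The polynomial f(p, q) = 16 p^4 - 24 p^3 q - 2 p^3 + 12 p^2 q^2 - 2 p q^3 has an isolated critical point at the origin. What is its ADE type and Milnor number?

Type E_{7}, Milnor number mu = 7.

The Hessian of f at 0 is [[0, 0], [0, 0]] with rank 0, so corank 2. A Groebner basis of the Jacobian ideal J(f) in C{p,q} is {3*p^2/4 + q^4 + q^3/4, p^3, p^2*q - p^2/4 - q^3/12, -p^2 + p*q^2 - q^3/3}; counting standard monomials gives mu = 7. Corank 2; j^3 = -2*p^3 is a perfect cube, so E-series; the 4-jet and mu = 7 give E_7.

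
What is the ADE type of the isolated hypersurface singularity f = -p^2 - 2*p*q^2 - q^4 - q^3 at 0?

A_{2}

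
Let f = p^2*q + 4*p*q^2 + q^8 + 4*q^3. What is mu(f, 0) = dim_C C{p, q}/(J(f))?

The Hessian of f at 0 is [[0, 0], [0, 0]] with rank 0, so corank 2. A Groebner basis of the Jacobian ideal J(f) in C{p,q} is {p^2/8 + q^7 - q^2/2, p^3 + 8*q^3, p*q + 2*q^2}; counting standard monomials gives mu = 9. Corank 2; j^3 = q*(p + 2*q)^2 has shape L^2 M (L != M), so D-series; mu = 9 gives D_9.

9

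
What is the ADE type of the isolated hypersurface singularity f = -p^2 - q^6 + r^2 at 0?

The Hessian of f at 0 has rank 2. Corank 1: A-series; mu = 5 gives A_5.

A5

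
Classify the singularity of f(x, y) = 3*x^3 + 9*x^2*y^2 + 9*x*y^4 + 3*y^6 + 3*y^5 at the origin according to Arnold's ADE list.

The Hessian of f at 0 is [[0, 0], [0, 0]] with rank 0, so corank 2. A Groebner basis of the Jacobian ideal J(f) in C{x,y} is {y^4, x^3, x^2/2 + x*y^2}; counting standard monomials gives mu = 8. Corank 2; j^3 = 3*x^3 is a perfect cube, so E-series; the 5-jet and mu = 8 give E_8.

E_8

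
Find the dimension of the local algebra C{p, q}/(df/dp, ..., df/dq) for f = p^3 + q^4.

6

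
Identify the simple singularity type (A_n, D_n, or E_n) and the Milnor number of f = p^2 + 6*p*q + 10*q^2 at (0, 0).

The Hessian of f at 0 is [[2, 6], [6, 20]] with rank 2, so corank 0. A Groebner basis of the Jacobian ideal J(f) in C{p,q} is {p, q}; counting standard monomials gives mu = 1. Corank 0: nondegenerate Morse point, so A_1.

Type A1, Milnor number mu = 1.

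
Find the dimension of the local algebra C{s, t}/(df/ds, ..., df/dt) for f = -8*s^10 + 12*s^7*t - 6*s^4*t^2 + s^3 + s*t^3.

7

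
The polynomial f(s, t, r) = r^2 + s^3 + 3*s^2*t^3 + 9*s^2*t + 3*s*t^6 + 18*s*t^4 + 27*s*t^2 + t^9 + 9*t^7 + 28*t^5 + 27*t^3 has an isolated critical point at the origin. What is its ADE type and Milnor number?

Type E_{8}, Milnor number mu = 8.

The Hessian of f at 0 has rank 1. Corank 2; j^3 = (s + 3*t)^3 is a perfect cube, so E-series; the 5-jet and mu = 8 give E_8.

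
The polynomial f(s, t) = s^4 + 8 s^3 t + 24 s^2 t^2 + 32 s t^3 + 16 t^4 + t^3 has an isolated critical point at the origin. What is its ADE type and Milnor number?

Type E6, Milnor number mu = 6.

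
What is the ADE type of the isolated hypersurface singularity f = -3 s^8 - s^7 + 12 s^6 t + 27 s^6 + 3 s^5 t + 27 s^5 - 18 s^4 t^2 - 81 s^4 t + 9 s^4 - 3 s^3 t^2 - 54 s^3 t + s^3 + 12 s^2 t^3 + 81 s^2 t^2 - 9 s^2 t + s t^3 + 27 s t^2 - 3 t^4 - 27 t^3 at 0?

The Hessian of f at 0 has rank 0. Corank 2; j^3 = (s - 3*t)^3 is a perfect cube, so E-series; the 4-jet and mu = 7 give E_7.

E_{7}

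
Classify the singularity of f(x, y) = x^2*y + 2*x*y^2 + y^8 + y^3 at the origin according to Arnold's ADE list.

D_{9}

The Hessian of f at 0 has rank 0. Corank 2; j^3 = y*(x + y)^2 has shape L^2 M (L != M), so D-series; mu = 9 gives D_9.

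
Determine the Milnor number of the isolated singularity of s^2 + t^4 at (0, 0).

The Hessian of f at 0 has rank 1. Corank 1: A-series; mu = 3 gives A_3.

3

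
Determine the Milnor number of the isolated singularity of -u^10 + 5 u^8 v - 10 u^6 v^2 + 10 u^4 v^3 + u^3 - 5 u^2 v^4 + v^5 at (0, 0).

8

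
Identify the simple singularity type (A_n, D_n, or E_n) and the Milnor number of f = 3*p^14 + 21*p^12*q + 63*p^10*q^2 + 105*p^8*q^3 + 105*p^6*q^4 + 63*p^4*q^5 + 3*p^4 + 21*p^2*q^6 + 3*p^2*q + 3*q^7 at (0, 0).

The Hessian of f at 0 has rank 0. Corank 2; j^3 = 3*p^2*q has shape L^2 M (L != M), so D-series; mu = 8 gives D_8.

Type D_{8}, Milnor number mu = 8.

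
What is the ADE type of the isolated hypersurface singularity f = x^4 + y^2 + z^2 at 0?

The Hessian of f at 0 has rank 2. Corank 1: A-series; mu = 3 gives A_3.

A_{3}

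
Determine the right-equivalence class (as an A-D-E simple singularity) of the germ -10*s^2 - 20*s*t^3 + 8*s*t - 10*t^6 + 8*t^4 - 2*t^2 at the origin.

A1

The Hessian of f at 0 has rank 2. Corank 0: nondegenerate Morse point, so A_1.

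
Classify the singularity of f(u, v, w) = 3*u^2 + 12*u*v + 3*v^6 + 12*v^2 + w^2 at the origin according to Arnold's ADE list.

A_5

The Hessian of f at 0 has rank 2. Corank 1: A-series; mu = 5 gives A_5.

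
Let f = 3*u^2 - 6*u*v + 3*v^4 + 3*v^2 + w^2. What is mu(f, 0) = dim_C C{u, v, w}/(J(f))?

3

The Hessian of f at 0 has rank 2. Corank 1: A-series; mu = 3 gives A_3.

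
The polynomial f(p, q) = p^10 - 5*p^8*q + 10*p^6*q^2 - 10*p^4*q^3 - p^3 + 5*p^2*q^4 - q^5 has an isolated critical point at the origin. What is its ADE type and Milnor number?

Type E_8, Milnor number mu = 8.

The Hessian of f at 0 is [[0, 0], [0, 0]] with rank 0, so corank 2. A Groebner basis of the Jacobian ideal J(f) in C{p,q} is {q^4, p^2}; counting standard monomials gives mu = 8. Corank 2; j^3 = -p^3 is a perfect cube, so E-series; the 5-jet and mu = 8 give E_8.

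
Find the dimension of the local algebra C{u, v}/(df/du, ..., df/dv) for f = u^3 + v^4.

6

The Hessian of f at 0 is [[0, 0], [0, 0]] with rank 0, so corank 2. A Groebner basis of the Jacobian ideal J(f) in C{u,v} is {v^3, u^2}; counting standard monomials gives mu = 6. Corank 2; j^3 = u^3 is a perfect cube, so E-series; the 4-jet and mu = 6 give E_6.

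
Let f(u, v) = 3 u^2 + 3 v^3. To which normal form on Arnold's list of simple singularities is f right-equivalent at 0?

The Hessian of f at 0 is [[6, 0], [0, 0]] with rank 1, so corank 1. A Groebner basis of the Jacobian ideal J(f) in C{u,v} is {v^2, u}; counting standard monomials gives mu = 2. Corank 1: A-series; mu = 2 gives A_2.

A2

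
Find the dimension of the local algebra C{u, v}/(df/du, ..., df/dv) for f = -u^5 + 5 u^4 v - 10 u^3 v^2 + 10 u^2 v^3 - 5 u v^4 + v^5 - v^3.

The Hessian of f at 0 is [[0, 0], [0, 0]] with rank 0, so corank 2. A Groebner basis of the Jacobian ideal J(f) in C{u,v} is {u^4 - 4*u^3*v, v^2}; counting standard monomials gives mu = 8. Corank 2; j^3 = -v^3 is a perfect cube, so E-series; the 5-jet and mu = 8 give E_8.

8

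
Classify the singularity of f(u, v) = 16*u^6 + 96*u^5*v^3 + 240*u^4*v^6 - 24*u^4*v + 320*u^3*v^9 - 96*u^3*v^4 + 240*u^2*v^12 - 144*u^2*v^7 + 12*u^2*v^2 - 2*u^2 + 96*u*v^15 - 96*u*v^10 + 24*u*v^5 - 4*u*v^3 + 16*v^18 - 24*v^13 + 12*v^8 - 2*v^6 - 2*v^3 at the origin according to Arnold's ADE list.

A2

The Hessian of f at 0 is [[-4, 0], [0, 0]] with rank 1, so corank 1. A Groebner basis of the Jacobian ideal J(f) in C{u,v} is {v^2, u}; counting standard monomials gives mu = 2. Corank 1: A-series; mu = 2 gives A_2.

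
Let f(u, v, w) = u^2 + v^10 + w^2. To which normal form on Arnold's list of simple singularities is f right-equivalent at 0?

A9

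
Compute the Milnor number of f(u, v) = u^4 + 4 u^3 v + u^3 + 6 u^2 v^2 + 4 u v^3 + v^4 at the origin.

The Hessian of f at 0 has rank 0. Corank 2; j^3 = u^3 is a perfect cube, so E-series; the 4-jet and mu = 6 give E_6.

6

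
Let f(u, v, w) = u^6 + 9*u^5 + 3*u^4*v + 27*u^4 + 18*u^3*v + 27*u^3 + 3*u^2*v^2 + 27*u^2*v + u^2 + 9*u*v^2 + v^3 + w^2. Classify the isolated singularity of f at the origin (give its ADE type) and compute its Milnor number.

The Hessian of f at 0 has rank 2. Corank 1: A-series; mu = 2 gives A_2.

Type A_{2}, Milnor number mu = 2.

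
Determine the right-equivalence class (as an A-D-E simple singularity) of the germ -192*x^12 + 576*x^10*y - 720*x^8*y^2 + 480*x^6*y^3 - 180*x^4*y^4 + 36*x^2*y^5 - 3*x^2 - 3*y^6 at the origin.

A_{5}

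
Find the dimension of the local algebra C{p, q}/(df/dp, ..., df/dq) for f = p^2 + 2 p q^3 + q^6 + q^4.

3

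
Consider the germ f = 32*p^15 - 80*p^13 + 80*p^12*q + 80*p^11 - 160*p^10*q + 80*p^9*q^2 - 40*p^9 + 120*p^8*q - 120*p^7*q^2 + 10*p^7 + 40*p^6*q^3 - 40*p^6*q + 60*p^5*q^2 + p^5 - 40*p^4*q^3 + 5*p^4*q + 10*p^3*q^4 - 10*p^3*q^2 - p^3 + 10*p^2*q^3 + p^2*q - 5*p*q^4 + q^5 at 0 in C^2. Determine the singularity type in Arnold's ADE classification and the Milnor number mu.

Type D6, Milnor number mu = 6.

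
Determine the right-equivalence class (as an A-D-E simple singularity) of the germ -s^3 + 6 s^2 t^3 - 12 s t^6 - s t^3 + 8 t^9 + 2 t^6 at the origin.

The Hessian of f at 0 is [[0, 0], [0, 0]] with rank 0, so corank 2. A Groebner basis of the Jacobian ideal J(f) in C{s,t} is {s^3, s*t^2, 3*s^2 + t^3}; counting standard monomials gives mu = 7. Corank 2; j^3 = -s^3 is a perfect cube, so E-series; the 4-jet and mu = 7 give E_7.

E_7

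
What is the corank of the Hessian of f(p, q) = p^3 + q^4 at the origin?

2

The Hessian at 0 is [[0, 0], [0, 0]] of rank 0; hence corank 2.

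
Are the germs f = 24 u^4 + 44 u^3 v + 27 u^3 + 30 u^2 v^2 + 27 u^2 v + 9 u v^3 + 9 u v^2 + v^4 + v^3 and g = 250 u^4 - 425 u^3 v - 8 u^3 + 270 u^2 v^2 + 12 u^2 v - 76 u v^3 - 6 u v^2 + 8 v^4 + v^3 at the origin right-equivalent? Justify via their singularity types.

Yes.

The Hessian of f at 0 is [[0, 0], [0, 0]] with rank 0, so corank 2. A Groebner basis of the Jacobian ideal J(f) in C{u,v} is {19683*u^2/4 + 6561*u*v/2 + v^4 + 27*v^3/4 + 2187*v^2/4, u^3 + 135*u^2/4 + 45*u*v/2 + v^3/12 + 15*v^2/4, u^2*v - 243*u^2/4 - 81*u*v/2 - 7*v^3/36 - 27*v^2/4, 81*u^2 + u*v^2 + 54*u*v + 4*v^3/9 + 9*v^2}; counting standard monomials gives mu = 7. Corank 2; j^3 = (3*u + v)^3 is a perfect cube, so E-series; the 4-jet and mu = 7 give E_7. The Hessian of g at 0 is [[0, 0], [0, 0]] with rank 0, so corank 2. A Groebner basis of the Jacobian ideal J(g) in C{u,v} is {768*u^2/25 - 768*u*v/25 + v^4 - 8*v^3/25 + 192*v^2/25, u^3 - 108*u^2/25 + 108*u*v/25 - 2*v^3/25 - 27*v^2/25, u^2*v - 152*u^2/25 + 152*u*v/25 - 14*v^3/75 - 38*v^2/25, -32*u^2/5 + u*v^2 + 32*u*v/5 - 13*v^3/30 - 8*v^2/5}; counting standard monomials gives mu = 7. Corank 2; j^3 = -(2*u - v)^3 is a perfect cube, so E-series; the 4-jet and mu = 7 give E_7. Both have type E_7, hence right-equivalent.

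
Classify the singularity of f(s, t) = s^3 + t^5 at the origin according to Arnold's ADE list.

E_{8}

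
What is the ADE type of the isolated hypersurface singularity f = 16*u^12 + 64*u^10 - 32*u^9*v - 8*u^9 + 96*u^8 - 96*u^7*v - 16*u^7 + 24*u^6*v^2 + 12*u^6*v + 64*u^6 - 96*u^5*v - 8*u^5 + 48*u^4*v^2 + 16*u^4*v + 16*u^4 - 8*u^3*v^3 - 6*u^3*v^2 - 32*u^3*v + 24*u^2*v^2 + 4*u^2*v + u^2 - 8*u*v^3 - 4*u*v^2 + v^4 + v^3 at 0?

A_2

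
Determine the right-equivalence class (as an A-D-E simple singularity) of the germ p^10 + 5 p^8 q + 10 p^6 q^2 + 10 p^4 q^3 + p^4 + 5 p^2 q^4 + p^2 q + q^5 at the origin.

The Hessian of f at 0 has rank 0. Corank 2; j^3 = p^2*q has shape L^2 M (L != M), so D-series; mu = 6 gives D_6.

D6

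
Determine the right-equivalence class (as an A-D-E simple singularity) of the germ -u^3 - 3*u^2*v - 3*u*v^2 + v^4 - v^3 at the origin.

E6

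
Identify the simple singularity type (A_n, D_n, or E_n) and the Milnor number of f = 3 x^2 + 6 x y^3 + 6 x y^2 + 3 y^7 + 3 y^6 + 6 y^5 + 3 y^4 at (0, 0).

Type A_{6}, Milnor number mu = 6.

The Hessian of f at 0 is [[6, 0], [0, 0]] with rank 1, so corank 1. A Groebner basis of the Jacobian ideal J(f) in C{x,y} is {x^3, x^2*y - x^2/2 - x*y/2 + x/2 + y^2/2, x^2/2 + x*y^2 - x*y/2 + x/2 + y^2/2, x + y^3 + y^2}; counting standard monomials gives mu = 6. Corank 1: A-series; mu = 6 gives A_6.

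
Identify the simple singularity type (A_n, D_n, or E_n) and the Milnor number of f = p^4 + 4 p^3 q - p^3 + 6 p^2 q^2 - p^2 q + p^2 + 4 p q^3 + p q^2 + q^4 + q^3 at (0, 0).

Type A2, Milnor number mu = 2.

The Hessian of f at 0 is [[2, 0], [0, 0]] with rank 1, so corank 1. A Groebner basis of the Jacobian ideal J(f) in C{p,q} is {q^2, p}; counting standard monomials gives mu = 2. Corank 1: A-series; mu = 2 gives A_2.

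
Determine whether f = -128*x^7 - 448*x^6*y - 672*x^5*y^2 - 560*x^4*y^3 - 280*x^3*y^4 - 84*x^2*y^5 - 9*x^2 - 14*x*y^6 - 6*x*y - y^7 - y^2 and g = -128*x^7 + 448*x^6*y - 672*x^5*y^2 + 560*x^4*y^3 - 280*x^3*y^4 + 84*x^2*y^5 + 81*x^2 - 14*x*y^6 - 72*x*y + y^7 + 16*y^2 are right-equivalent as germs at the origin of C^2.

Yes.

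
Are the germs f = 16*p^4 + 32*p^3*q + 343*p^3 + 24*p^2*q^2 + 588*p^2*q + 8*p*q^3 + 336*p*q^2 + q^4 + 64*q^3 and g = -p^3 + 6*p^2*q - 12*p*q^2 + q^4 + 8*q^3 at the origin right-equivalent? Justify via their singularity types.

The Hessian of f at 0 has rank 0. Corank 2; j^3 = (7*p + 4*q)^3 is a perfect cube, so E-series; the 4-jet and mu = 6 give E_6. The Hessian of g at 0 has rank 0. Corank 2; j^3 = -(p - 2*q)^3 is a perfect cube, so E-series; the 4-jet and mu = 6 give E_6. Both have type E_6, hence right-equivalent.

Yes.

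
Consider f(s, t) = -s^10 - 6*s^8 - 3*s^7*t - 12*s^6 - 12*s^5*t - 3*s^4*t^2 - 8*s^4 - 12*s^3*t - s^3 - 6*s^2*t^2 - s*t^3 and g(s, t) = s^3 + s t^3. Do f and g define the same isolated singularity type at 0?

Yes.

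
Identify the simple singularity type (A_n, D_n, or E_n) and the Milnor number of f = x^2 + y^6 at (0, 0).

Type A5, Milnor number mu = 5.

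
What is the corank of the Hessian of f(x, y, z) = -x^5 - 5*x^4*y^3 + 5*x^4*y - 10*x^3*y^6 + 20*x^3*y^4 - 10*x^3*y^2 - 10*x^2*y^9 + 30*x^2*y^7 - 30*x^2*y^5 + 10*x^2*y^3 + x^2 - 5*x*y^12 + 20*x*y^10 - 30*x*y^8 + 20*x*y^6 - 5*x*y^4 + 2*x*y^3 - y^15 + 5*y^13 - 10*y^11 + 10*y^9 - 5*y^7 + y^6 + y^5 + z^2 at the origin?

Hessian at 0 has rank 2.

1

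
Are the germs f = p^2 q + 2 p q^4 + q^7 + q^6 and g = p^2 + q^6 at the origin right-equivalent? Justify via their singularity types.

The Hessian of f at 0 is [[0, 0], [0, 0]] with rank 0, so corank 2. A Groebner basis of the Jacobian ideal J(f) in C{p,q} is {p*q + q^4, p^3, p^2*q, -p^2/6 + p*q^2}; counting standard monomials gives mu = 7. Corank 2; j^3 = p^2*q has shape L^2 M (L != M), so D-series; mu = 7 gives D_7. The Hessian of g at 0 is [[2, 0], [0, 0]] with rank 1, so corank 1. A Groebner basis of the Jacobian ideal J(g) in C{p,q} is {q^5, p}; counting standard monomials gives mu = 5. Corank 1: A-series; mu = 5 gives A_5. f is D_7 but g is A_5, hence not right-equivalent.

No.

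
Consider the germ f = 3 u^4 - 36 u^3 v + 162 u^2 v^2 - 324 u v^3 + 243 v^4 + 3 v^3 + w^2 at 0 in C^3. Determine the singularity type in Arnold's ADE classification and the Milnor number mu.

Type E6, Milnor number mu = 6.

The Hessian of f at 0 has rank 1. Corank 2; j^3 = 3*v^3 is a perfect cube, so E-series; the 4-jet and mu = 6 give E_6.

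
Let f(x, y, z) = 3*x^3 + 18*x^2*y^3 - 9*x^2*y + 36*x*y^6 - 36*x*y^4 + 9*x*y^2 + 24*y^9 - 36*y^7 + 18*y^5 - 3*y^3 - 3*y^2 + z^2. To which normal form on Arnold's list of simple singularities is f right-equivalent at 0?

A_2

The Hessian of f at 0 is [[0, 0, 0], [0, -6, 0], [0, 0, 2]] with rank 2, so corank 1. A Groebner basis of the Jacobian ideal J(f) in C{x,y,z} is {x^2, y, z}; counting standard monomials gives mu = 2. Corank 1: A-series; mu = 2 gives A_2.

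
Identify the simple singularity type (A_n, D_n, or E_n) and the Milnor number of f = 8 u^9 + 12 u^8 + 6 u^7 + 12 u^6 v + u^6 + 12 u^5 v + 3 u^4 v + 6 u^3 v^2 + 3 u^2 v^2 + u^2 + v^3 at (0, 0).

Type A_2, Milnor number mu = 2.

The Hessian of f at 0 has rank 1. Corank 1: A-series; mu = 2 gives A_2.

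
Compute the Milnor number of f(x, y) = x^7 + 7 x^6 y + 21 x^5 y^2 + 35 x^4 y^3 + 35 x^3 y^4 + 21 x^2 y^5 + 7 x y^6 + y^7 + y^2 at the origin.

The Hessian of f at 0 has rank 1. Corank 1: A-series; mu = 6 gives A_6.

6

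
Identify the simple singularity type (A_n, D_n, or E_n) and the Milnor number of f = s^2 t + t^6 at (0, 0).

Type D_{7}, Milnor number mu = 7.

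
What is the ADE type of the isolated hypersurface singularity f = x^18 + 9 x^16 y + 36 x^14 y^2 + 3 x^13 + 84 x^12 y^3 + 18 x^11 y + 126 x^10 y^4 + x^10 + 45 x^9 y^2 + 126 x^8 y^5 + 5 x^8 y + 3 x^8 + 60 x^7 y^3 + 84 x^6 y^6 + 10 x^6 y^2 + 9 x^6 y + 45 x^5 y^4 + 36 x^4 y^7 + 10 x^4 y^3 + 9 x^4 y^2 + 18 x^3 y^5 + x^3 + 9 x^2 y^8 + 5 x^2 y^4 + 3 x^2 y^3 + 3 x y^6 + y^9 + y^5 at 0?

The Hessian of f at 0 has rank 0. Corank 2; j^3 = x^3 is a perfect cube, so E-series; the 5-jet and mu = 8 give E_8.

E8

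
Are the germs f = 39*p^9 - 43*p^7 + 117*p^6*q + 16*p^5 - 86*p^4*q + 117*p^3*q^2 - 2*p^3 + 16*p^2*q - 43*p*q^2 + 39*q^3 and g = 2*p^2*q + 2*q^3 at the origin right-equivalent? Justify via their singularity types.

Yes.

The Hessian of f at 0 is [[0, 0], [0, 0]] with rank 0, so corank 2. A Groebner basis of the Jacobian ideal J(f) in C{p,q} is {q^3, p^2 - 23*q^2/2, p*q - 7*q^2/2}; counting standard monomials gives mu = 4. Corank 2; j^3 = -(p - 3*q)*(2*p^2 - 10*p*q + 13*q^2) splits into three distinct lines over C (the quadratic factor has nonzero discriminant), so D_4. The Hessian of g at 0 is [[0, 0], [0, 0]] with rank 0, so corank 2. A Groebner basis of the Jacobian ideal J(g) in C{p,q} is {q^3, p^2 + 3*q^2, p*q}; counting standard monomials gives mu = 4. Corank 2; j^3 = 2*q*(p^2 + q^2) splits into three distinct lines over C (the quadratic factor has nonzero discriminant), so D_4. Both have type D_4, hence right-equivalent.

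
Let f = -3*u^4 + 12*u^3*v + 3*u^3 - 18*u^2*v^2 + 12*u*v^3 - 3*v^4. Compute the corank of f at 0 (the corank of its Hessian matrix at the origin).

2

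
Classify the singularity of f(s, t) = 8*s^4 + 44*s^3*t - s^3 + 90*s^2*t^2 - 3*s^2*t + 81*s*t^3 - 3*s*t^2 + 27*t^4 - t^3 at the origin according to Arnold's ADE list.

E_7

The Hessian of f at 0 has rank 0. Corank 2; j^3 = -(s + t)^3 is a perfect cube, so E-series; the 4-jet and mu = 7 give E_7.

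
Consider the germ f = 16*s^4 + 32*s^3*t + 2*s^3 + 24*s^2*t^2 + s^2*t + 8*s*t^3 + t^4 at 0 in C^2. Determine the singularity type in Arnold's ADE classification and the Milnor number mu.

Type D_5, Milnor number mu = 5.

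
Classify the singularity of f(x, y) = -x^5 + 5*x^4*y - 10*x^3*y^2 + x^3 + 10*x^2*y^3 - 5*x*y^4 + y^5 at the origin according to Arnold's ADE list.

The Hessian of f at 0 has rank 0. Corank 2; j^3 = x^3 is a perfect cube, so E-series; the 5-jet and mu = 8 give E_8.

E_8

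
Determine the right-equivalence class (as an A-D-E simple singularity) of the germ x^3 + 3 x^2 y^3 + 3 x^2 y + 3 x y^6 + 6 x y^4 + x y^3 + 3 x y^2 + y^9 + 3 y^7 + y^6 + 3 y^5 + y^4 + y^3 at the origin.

E_7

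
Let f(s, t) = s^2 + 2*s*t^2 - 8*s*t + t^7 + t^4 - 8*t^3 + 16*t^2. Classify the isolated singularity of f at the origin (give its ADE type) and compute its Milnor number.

Type A6, Milnor number mu = 6.

The Hessian of f at 0 has rank 1. Corank 1: A-series; mu = 6 gives A_6.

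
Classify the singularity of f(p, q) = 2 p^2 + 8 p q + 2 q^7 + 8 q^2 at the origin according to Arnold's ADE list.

A_{6}

The Hessian of f at 0 is [[4, 8], [8, 16]] with rank 1, so corank 1. A Groebner basis of the Jacobian ideal J(f) in C{p,q} is {q^6, p + 2*q}; counting standard monomials gives mu = 6. Corank 1: A-series; mu = 6 gives A_6.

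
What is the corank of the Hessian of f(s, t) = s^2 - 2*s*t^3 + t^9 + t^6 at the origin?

The Hessian at 0 is [[2, 0], [0, 0]] of rank 1; hence corank 1.

1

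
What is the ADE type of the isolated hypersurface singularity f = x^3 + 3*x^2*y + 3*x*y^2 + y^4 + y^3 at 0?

The Hessian of f at 0 has rank 0. Corank 2; j^3 = (x + y)^3 is a perfect cube, so E-series; the 4-jet and mu = 6 give E_6.

E_6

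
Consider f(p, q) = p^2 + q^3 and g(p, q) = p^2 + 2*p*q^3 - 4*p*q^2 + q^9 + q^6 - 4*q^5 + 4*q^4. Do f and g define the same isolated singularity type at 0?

The Hessian of f at 0 is [[2, 0], [0, 0]] with rank 1, so corank 1. A Groebner basis of the Jacobian ideal J(f) in C{p,q} is {q^2, p}; counting standard monomials gives mu = 2. Corank 1: A-series; mu = 2 gives A_2. The Hessian of g at 0 is [[2, 0], [0, 0]] with rank 1, so corank 1. A Groebner basis of the Jacobian ideal J(g) in C{p,q} is {p^2*q^2 + 4*p^2*q + 12*p^2 - 32*p*q^2 - 16*p*q - 32*p + 64*q^2, p^3 + 12*p^2*q + 40*p^2 - 112*p*q^2 - 64*p*q - 128*p + 256*q^2, p + q^3 - 2*q^2}; counting standard monomials gives mu = 8. Corank 1: A-series; mu = 8 gives A_8. f is A_2 but g is A_8, hence not right-equivalent.

No.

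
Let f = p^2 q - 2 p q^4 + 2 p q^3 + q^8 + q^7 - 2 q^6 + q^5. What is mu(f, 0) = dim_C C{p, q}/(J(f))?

The Hessian of f at 0 has rank 0. Corank 2; j^3 = p^2*q has shape L^2 M (L != M), so D-series; mu = 9 gives D_9.

9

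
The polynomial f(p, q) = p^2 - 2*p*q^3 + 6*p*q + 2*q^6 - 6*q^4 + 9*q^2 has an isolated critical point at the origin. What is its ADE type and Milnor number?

The Hessian of f at 0 has rank 1. Corank 1: A-series; mu = 5 gives A_5.

Type A_5, Milnor number mu = 5.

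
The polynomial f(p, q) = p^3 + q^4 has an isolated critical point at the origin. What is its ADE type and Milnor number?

Type E_6, Milnor number mu = 6.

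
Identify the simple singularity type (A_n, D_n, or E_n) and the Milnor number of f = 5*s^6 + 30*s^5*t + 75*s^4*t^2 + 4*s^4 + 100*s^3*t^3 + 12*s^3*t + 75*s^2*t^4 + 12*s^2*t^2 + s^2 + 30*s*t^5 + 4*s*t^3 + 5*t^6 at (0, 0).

Type A5, Milnor number mu = 5.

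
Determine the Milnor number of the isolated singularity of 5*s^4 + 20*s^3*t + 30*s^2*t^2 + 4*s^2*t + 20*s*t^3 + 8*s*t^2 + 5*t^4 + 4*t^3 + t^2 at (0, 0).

3

The Hessian of f at 0 is [[0, 0], [0, 2]] with rank 1, so corank 1. A Groebner basis of the Jacobian ideal J(f) in C{s,t} is {s^2 + t/2, s*t, t^2}; counting standard monomials gives mu = 3. Corank 1: A-series; mu = 3 gives A_3.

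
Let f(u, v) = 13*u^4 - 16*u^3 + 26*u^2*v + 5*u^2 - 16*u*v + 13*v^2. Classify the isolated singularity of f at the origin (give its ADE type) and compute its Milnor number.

Type A1, Milnor number mu = 1.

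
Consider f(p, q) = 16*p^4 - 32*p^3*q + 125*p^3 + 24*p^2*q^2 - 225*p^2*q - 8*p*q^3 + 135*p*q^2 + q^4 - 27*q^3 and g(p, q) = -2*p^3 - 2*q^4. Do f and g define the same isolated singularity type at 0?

The Hessian of f at 0 is [[0, 0], [0, 0]] with rank 0, so corank 2. A Groebner basis of the Jacobian ideal J(f) in C{p,q} is {q^4, p*q^2 - 17*q^3/30, p^2 - 6*p*q/5 + 9*q^2/25}; counting standard monomials gives mu = 6. Corank 2; j^3 = (5*p - 3*q)^3 is a perfect cube, so E-series; the 4-jet and mu = 6 give E_6. The Hessian of g at 0 is [[0, 0], [0, 0]] with rank 0, so corank 2. A Groebner basis of the Jacobian ideal J(g) in C{p,q} is {q^3, p^2}; counting standard monomials gives mu = 6. Corank 2; j^3 = -2*p^3 is a perfect cube, so E-series; the 4-jet and mu = 6 give E_6. Both have type E_6, hence right-equivalent.

Yes.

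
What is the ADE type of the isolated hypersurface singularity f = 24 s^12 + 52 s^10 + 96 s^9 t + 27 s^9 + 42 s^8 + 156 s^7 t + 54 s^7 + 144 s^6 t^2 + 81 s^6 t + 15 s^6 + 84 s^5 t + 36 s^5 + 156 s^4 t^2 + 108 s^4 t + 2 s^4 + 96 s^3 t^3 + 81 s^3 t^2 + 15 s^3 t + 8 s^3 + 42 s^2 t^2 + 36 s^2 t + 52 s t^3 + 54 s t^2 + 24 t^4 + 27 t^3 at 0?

E_{7}

The Hessian of f at 0 is [[0, 0], [0, 0]] with rank 0, so corank 2. A Groebner basis of the Jacobian ideal J(f) in C{s,t} is {768*s^2 + 2304*s*t + t^4 + 8*t^3 + 1728*t^2, s^3 + 252*s^2 + 756*s*t + 6*t^3 + 567*t^2, s^2*t - 104*s^2 - 312*s*t - 10*t^3/3 - 234*t^2, 32*s^2 + s*t^2 + 96*s*t + 11*t^3/6 + 72*t^2}; counting standard monomials gives mu = 7. Corank 2; j^3 = (2*s + 3*t)^3 is a perfect cube, so E-series; the 4-jet and mu = 7 give E_7.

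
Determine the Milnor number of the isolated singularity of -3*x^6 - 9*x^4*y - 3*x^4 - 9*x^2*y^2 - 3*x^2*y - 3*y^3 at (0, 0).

4

The Hessian of f at 0 has rank 0. Corank 2; j^3 = -3*y*(x^2 + y^2) splits into three distinct lines over C (the quadratic factor has nonzero discriminant), so D_4.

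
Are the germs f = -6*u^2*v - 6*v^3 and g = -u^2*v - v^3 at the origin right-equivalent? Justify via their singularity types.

Yes.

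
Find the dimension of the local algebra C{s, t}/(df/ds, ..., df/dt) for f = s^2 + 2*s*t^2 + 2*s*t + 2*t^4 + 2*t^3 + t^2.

3

The Hessian of f at 0 has rank 1. Corank 1: A-series; mu = 3 gives A_3.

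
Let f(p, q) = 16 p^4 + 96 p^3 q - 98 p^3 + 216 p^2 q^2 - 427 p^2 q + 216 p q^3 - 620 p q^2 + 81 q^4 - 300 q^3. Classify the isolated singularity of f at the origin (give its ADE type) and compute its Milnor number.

The Hessian of f at 0 is [[0, 0], [0, 0]] with rank 0, so corank 2. A Groebner basis of the Jacobian ideal J(f) in C{p,q} is {p*q^2 - 1715*p*q/4 - 1225*q^2/2, 2401*p*q/8 + q^3 + 1715*q^2/4, p^2 + 41*p*q/14 + 15*q^2/7}; counting standard monomials gives mu = 5. Corank 2; j^3 = -(2*p + 3*q)*(7*p + 10*q)^2 has shape L^2 M (L != M), so D-series; mu = 5 gives D_5.

Type D5, Milnor number mu = 5.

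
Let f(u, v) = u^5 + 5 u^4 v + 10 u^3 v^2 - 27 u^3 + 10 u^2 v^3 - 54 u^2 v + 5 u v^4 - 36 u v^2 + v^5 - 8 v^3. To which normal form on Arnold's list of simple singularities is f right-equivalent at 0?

The Hessian of f at 0 has rank 0. Corank 2; j^3 = -(3*u + 2*v)^3 is a perfect cube, so E-series; the 5-jet and mu = 8 give E_8.

E8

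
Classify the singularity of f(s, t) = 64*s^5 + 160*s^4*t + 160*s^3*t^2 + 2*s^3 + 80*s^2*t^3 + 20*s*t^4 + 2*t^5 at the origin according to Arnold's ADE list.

E_8

The Hessian of f at 0 has rank 0. Corank 2; j^3 = 2*s^3 is a perfect cube, so E-series; the 5-jet and mu = 8 give E_8.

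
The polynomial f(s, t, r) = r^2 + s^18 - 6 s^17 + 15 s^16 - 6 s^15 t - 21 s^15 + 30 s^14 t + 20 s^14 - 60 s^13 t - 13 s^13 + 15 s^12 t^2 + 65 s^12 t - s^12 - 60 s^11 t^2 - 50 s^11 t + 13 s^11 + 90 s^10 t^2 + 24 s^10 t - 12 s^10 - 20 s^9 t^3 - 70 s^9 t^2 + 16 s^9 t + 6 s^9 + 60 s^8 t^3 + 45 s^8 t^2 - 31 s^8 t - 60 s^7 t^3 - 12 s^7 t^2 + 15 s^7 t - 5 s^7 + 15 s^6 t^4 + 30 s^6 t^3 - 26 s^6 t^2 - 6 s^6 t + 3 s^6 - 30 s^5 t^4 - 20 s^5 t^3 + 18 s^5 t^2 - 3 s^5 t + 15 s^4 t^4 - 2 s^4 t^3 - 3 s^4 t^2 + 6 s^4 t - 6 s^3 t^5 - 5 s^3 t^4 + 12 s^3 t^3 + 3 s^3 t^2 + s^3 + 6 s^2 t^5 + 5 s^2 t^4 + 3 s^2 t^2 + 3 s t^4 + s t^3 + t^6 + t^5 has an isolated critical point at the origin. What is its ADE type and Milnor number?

The Hessian of f at 0 has rank 1. Corank 2; j^3 = s^3 is a perfect cube, so E-series; the 4-jet and mu = 7 give E_7.

Type E_{7}, Milnor number mu = 7.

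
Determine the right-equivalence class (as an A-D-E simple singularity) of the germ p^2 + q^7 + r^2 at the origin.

A_6

The Hessian of f at 0 is [[2, 0, 0], [0, 0, 0], [0, 0, 2]] with rank 2, so corank 1. A Groebner basis of the Jacobian ideal J(f) in C{p,q,r} is {q^6, p, r}; counting standard monomials gives mu = 6. Corank 1: A-series; mu = 6 gives A_6.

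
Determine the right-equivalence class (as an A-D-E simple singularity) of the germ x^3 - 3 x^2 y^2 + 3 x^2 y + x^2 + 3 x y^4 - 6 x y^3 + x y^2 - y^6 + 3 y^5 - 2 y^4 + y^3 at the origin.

A_2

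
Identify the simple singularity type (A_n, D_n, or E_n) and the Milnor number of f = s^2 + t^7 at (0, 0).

Type A_6, Milnor number mu = 6.

The Hessian of f at 0 is [[2, 0], [0, 0]] with rank 1, so corank 1. A Groebner basis of the Jacobian ideal J(f) in C{s,t} is {t^6, s}; counting standard monomials gives mu = 6. Corank 1: A-series; mu = 6 gives A_6.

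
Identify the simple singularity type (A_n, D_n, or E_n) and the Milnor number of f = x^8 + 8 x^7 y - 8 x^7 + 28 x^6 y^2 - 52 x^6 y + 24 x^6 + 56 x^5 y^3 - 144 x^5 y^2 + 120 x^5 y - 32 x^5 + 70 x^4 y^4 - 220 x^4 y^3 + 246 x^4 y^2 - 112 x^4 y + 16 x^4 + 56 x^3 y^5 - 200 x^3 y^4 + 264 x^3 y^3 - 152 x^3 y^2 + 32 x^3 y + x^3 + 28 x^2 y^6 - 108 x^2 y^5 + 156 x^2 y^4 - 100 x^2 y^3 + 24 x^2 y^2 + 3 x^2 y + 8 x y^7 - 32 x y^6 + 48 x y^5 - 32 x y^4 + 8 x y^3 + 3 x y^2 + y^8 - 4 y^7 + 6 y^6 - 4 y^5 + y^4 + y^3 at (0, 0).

Type E_{6}, Milnor number mu = 6.

The Hessian of f at 0 has rank 0. Corank 2; j^3 = (x + y)^3 is a perfect cube, so E-series; the 4-jet and mu = 6 give E_6.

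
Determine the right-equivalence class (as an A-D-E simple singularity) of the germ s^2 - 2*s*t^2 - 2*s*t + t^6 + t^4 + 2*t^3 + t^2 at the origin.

The Hessian of f at 0 has rank 1. Corank 1: A-series; mu = 5 gives A_5.

A5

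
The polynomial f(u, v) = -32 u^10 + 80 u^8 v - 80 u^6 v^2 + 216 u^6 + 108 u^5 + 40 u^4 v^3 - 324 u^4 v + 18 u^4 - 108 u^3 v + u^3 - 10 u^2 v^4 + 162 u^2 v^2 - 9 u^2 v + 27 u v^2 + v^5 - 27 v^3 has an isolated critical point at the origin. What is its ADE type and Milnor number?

The Hessian of f at 0 has rank 0. Corank 2; j^3 = (u - 3*v)^3 is a perfect cube, so E-series; the 5-jet and mu = 8 give E_8.

Type E_8, Milnor number mu = 8.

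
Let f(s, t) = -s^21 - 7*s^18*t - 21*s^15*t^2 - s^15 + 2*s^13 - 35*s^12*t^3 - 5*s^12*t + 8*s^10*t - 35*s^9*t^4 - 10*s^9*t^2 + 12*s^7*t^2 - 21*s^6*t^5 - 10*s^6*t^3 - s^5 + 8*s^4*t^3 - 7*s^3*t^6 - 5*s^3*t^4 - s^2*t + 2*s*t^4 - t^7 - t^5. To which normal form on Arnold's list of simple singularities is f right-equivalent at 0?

D6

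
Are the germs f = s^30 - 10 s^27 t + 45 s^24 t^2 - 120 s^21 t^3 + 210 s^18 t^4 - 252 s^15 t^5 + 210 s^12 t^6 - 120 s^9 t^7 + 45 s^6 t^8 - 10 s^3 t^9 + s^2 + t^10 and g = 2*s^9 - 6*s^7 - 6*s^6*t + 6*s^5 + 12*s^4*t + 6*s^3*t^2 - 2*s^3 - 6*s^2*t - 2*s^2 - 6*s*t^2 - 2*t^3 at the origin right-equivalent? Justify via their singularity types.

The Hessian of f at 0 is [[2, 0], [0, 0]] with rank 1, so corank 1. A Groebner basis of the Jacobian ideal J(f) in C{s,t} is {t^9, s}; counting standard monomials gives mu = 9. Corank 1: A-series; mu = 9 gives A_9. The Hessian of g at 0 is [[-4, 0], [0, 0]] with rank 1, so corank 1. A Groebner basis of the Jacobian ideal J(g) in C{s,t} is {t^2, s}; counting standard monomials gives mu = 2. Corank 1: A-series; mu = 2 gives A_2. f is A_9 but g is A_2, hence not right-equivalent.

No.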